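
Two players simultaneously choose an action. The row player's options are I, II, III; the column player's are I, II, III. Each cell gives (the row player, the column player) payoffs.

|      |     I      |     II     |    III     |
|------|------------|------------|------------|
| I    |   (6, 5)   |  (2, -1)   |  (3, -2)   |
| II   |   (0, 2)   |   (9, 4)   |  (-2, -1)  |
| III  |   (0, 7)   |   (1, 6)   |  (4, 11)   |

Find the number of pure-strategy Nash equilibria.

Both I: the row player gets 6 (best alternative 0); the column player gets 5 (best alternative -1). Neither deviates — NE.
Both II: the row player gets 9 (best alternative 2); the column player gets 4 (best alternative 2). Neither deviates — NE.
Both III: the row player gets 4 (best alternative 3); the column player gets 11 (best alternative 7). Neither deviates — NE.
(I, III) is not a NE: the row player would switch to III (4 > 3).
No other cell survives both best-response checks, so there are 3 pure NE.

3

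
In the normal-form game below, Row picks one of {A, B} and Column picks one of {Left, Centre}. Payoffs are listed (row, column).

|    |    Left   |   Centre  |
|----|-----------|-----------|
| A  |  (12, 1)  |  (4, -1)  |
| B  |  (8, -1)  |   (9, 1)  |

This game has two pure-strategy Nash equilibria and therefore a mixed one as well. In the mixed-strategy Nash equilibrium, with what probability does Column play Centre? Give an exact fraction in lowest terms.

Column's mix q on Left must make Row indifferent between A and B.
Row's payoff from A: 12q + 4(1−q). From B: 8q + 9(1−q).
Set equal: 4q = 5(1−q) → q = 5/9.
Probability on Centre is 1 − 5/9 = 4/9.

4/9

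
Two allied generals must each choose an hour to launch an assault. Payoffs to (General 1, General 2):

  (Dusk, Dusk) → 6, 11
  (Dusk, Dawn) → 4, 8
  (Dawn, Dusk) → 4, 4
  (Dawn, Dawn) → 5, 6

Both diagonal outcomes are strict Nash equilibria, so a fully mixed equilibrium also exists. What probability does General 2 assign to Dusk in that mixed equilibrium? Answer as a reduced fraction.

1/3

General 2's mix q on Dusk must make General 1 indifferent between Dusk and Dawn.
General 1's payoff from Dusk: 6q + 4(1−q). From Dawn: 4q + 5(1−q).
Set equal: 2q = 1(1−q) → q = 1/3.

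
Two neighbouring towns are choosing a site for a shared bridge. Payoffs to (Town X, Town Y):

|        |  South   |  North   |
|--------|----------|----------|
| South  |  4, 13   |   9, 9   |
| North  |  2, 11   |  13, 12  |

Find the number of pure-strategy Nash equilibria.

2

Both South: Town X gets 4 (best alternative 2); Town Y gets 13 (best alternative 9). Neither deviates — NE.
Both North: Town X gets 13 (best alternative 9); Town Y gets 12 (best alternative 11). Neither deviates — NE.
(South, North) is not a NE: Town X would switch to North (13 > 9).
No other cell survives both best-response checks, so there are 2 pure NE.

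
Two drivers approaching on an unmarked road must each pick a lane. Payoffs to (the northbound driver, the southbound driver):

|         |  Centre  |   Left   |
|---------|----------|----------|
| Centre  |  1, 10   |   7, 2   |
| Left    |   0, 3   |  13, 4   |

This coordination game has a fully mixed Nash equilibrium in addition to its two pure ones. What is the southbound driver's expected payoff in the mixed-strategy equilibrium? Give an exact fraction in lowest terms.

34/9

The northbound driver mixes with probability p on Centre, chosen so the southbound driver is indifferent: 10p + 3(1−p) = 2p + 4(1−p) gives p = 1/9.
The southbound driver's expected payoff is 10·1/9 + 3·8/9 = 34/9.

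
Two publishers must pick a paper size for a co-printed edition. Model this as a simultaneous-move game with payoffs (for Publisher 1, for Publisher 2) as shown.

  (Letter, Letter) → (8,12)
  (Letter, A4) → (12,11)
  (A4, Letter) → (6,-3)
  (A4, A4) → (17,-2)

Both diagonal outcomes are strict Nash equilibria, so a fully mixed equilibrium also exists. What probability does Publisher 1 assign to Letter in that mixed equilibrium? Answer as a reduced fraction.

Publisher 1's mix p on Letter must make Publisher 2 indifferent between Letter and A4.
Publisher 2's payoff from Letter: 12p + (-3)(1−p). From A4: 11p + (-2)(1−p).
Set equal: 1p = 1(1−p) → p = 1/2.

1/2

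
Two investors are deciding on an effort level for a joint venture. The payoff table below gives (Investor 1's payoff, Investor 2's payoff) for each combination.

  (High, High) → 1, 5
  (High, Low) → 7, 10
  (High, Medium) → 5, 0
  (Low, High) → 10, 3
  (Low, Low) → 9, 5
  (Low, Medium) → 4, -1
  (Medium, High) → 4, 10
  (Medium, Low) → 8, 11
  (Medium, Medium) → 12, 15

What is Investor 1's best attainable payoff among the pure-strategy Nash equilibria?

Both Low is a pure NE (Investor 1: 9 ≥ 8; Investor 2: 5 ≥ 3). Investor 1 gets 9.
Both Medium is a pure NE (Investor 1: 12 ≥ 5; Investor 2: 15 ≥ 11). Investor 1 gets 12.
Every other cell has a profitable deviation for at least one player. Highest of {9, 12} is 12.

12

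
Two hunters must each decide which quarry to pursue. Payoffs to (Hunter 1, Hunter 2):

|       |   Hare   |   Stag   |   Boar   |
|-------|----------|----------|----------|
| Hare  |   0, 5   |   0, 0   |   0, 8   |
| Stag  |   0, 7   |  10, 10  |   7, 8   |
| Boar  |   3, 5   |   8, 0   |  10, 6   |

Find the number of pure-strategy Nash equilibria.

2

Both Stag: Hunter 1 gets 10 (best alternative 8); Hunter 2 gets 10 (best alternative 8). Neither deviates — NE.
Both Boar: Hunter 1 gets 10 (best alternative 7); Hunter 2 gets 6 (best alternative 5). Neither deviates — NE.
Both Hare is not a NE: Hunter 1 would switch to Boar (3 > 0).
No other cell survives both best-response checks, so there are 2 pure NE.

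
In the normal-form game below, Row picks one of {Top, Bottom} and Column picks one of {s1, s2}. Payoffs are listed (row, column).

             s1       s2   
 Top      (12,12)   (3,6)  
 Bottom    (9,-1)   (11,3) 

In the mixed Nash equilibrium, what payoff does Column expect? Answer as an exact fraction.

21/5

Row mixes with probability p on Top, chosen so Column is indifferent: 12p + (-1)(1−p) = 6p + 3(1−p) gives p = 2/5.
Column's expected payoff is 12·2/5 + (-1)·3/5 = 21/5.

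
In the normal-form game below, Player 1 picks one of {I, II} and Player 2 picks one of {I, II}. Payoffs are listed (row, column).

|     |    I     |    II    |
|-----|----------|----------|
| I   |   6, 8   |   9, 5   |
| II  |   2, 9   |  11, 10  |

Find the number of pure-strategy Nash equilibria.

Both I: Player 1 gets 6 (best alternative 2); Player 2 gets 8 (best alternative 5). Neither deviates — NE.
Both II: Player 1 gets 11 (best alternative 9); Player 2 gets 10 (best alternative 9). Neither deviates — NE.
(I, II) is not a NE: Player 1 would switch to II (11 > 9).
No other cell survives both best-response checks, so there are 2 pure NE.

2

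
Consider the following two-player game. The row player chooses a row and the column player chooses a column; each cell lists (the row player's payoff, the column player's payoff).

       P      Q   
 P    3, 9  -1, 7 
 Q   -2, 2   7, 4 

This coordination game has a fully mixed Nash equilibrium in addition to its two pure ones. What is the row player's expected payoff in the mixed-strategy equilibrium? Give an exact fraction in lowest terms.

19/13

The column player mixes with probability q on P, chosen so the row player is indifferent: 3q + (-1)(1−q) = (-2)q + 7(1−q) gives q = 8/13.
The row player's expected payoff (from either row, since indifferent) is 3·8/13 + (-1)·5/13 = 19/13.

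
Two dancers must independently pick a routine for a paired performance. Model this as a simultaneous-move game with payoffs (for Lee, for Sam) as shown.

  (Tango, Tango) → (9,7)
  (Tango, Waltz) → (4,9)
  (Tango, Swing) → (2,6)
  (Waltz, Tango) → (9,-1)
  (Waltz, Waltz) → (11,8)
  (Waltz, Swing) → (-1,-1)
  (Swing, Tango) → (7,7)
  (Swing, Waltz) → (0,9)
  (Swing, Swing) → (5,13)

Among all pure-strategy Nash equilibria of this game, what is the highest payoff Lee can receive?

11

Both Waltz is a pure NE (Lee: 11 ≥ 4; Sam: 8 ≥ -1). Lee gets 11.
Both Swing is a pure NE (Lee: 5 ≥ 2; Sam: 13 ≥ 9). Lee gets 5.
Every other cell has a profitable deviation for at least one player. Highest of {11, 5} is 11.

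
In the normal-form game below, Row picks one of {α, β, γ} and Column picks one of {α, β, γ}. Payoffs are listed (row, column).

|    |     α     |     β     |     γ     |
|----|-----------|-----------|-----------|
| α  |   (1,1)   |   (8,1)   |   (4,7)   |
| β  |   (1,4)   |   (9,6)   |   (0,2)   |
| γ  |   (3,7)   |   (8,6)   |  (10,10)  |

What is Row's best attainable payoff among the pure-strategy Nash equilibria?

Both β is a pure NE (Row: 9 ≥ 8; Column: 6 ≥ 4). Row gets 9.
Both γ is a pure NE (Row: 10 ≥ 4; Column: 10 ≥ 7). Row gets 10.
Every other cell has a profitable deviation for at least one player. Highest of {9, 10} is 10.

10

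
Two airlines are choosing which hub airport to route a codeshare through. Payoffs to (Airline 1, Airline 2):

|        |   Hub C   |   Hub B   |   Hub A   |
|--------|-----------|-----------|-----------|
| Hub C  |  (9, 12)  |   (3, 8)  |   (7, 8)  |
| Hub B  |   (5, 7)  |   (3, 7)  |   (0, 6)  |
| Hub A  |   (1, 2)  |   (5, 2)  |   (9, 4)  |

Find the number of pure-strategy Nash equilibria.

Both Hub C: Airline 1 gets 9 (best alternative 5); Airline 2 gets 12 (best alternative 8). Neither deviates — NE.
Both Hub A: Airline 1 gets 9 (best alternative 7); Airline 2 gets 4 (best alternative 2). Neither deviates — NE.
Both Hub B is not a NE: Airline 1 would switch to Hub A (5 > 3).
No other cell survives both best-response checks, so there are 2 pure NE.

2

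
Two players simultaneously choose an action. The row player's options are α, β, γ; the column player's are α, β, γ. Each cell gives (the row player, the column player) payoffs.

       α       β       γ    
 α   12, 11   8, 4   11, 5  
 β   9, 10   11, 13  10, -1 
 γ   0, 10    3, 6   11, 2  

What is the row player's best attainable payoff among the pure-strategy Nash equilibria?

Both α is a pure NE (the row player: 12 ≥ 9; the column player: 11 ≥ 5). The row player gets 12.
Both β is a pure NE (the row player: 11 ≥ 8; the column player: 13 ≥ 10). The row player gets 11.
Every other cell has a profitable deviation for at least one player. Highest of {12, 11} is 12.

12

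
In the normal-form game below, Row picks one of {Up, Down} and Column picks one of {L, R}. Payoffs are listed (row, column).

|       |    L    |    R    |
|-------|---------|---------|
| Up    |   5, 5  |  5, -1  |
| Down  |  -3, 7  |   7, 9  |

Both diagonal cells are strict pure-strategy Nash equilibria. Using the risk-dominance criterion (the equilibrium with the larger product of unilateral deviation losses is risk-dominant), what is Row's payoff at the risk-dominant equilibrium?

5

At (Up, L): Row loses 5 − (-3) = 8 by deviating; Column loses 5 − (-1) = 6. Product = 8·6 = 48.
At (Down, R): Row loses 7 − 5 = 2 by deviating; Column loses 9 − 7 = 2. Product = 2·2 = 4.
48 > 4, so (Up, L) is risk-dominant. Row's payoff there is 5.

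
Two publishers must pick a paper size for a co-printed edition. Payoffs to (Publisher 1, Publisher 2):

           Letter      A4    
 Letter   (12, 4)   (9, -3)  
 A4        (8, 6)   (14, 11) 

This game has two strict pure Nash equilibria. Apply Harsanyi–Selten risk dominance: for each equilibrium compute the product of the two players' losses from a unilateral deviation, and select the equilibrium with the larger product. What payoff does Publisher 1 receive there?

At both Letter: Publisher 1 loses 12 − 8 = 4 by deviating; Publisher 2 loses 4 − (-3) = 7. Product = 4·7 = 28.
At both A4: Publisher 1 loses 14 − 9 = 5 by deviating; Publisher 2 loses 11 − 6 = 5. Product = 5·5 = 25.
28 > 25, so both Letter is risk-dominant. Publisher 1's payoff there is 12.

12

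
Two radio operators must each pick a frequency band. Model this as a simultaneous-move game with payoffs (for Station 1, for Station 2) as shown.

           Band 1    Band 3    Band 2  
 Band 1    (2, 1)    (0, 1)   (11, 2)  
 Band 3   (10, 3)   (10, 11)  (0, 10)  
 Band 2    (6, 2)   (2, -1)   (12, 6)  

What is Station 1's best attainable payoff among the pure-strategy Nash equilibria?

12

Both Band 3 is a pure NE (Station 1: 10 ≥ 2; Station 2: 11 ≥ 10). Station 1 gets 10.
Both Band 2 is a pure NE (Station 1: 12 ≥ 11; Station 2: 6 ≥ 2). Station 1 gets 12.
Every other cell has a profitable deviation for at least one player. Highest of {10, 12} is 12.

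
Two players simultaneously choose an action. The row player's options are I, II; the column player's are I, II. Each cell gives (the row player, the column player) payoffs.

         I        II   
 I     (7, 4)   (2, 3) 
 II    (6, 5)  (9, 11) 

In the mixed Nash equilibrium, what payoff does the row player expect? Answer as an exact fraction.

The column player mixes with probability q on I, chosen so the row player is indifferent: 7q + 2(1−q) = 6q + 9(1−q) gives q = 7/8.
The row player's expected payoff (from either row, since indifferent) is 7·7/8 + 2·1/8 = 51/8.

51/8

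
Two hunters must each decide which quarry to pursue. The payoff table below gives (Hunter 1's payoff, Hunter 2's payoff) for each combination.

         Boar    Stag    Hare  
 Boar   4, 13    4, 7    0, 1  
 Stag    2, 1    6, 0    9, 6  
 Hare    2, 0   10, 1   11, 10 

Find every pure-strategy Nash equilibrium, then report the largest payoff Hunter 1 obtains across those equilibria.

11

Both Boar is a pure NE (Hunter 1: 4 ≥ 2; Hunter 2: 13 ≥ 7). Hunter 1 gets 4.
Both Hare is a pure NE (Hunter 1: 11 ≥ 9; Hunter 2: 10 ≥ 1). Hunter 1 gets 11.
Every other cell has a profitable deviation for at least one player. Highest of {4, 11} is 11.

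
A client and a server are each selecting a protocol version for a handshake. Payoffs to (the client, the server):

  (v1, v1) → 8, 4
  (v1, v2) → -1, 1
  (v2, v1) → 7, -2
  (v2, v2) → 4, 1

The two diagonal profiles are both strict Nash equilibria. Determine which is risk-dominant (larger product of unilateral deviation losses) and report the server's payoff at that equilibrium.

At both v1: the client loses 8 − 7 = 1 by deviating; the server loses 4 − 1 = 3. Product = 1·3 = 3.
At both v2: the client loses 4 − (-1) = 5 by deviating; the server loses 1 − (-2) = 3. Product = 5·3 = 15.
15 > 3, so both v2 is risk-dominant. The server's payoff there is 1.

1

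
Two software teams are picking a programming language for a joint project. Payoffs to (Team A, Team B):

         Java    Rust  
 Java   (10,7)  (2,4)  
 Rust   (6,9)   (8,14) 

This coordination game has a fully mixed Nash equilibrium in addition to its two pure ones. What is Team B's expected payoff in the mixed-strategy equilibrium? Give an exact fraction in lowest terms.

Team A mixes with probability p on Java, chosen so Team B is indifferent: 7p + 9(1−p) = 4p + 14(1−p) gives p = 5/8.
Team B's expected payoff is 7·5/8 + 9·3/8 = 31/4.

31/4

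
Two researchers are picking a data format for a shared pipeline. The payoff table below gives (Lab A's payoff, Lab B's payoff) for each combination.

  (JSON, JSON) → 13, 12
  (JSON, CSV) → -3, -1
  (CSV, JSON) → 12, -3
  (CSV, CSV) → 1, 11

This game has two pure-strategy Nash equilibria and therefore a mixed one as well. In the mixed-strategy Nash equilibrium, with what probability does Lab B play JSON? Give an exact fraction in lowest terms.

4/5

Lab B's mix q on JSON must make Lab A indifferent between JSON and CSV.
Lab A's payoff from JSON: 13q + (-3)(1−q). From CSV: 12q + 1(1−q).
Set equal: 1q = 4(1−q) → q = 4/5.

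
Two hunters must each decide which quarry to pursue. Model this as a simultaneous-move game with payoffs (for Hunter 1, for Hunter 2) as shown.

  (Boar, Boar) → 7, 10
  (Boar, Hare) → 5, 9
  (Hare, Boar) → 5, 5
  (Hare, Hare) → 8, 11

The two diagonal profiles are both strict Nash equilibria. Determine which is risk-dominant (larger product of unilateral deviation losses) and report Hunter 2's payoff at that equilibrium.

11

At both Boar: Hunter 1 loses 7 − 5 = 2 by deviating; Hunter 2 loses 10 − 9 = 1. Product = 2·1 = 2.
At both Hare: Hunter 1 loses 8 − 5 = 3 by deviating; Hunter 2 loses 11 − 5 = 6. Product = 3·6 = 18.
18 > 2, so both Hare is risk-dominant. Hunter 2's payoff there is 11.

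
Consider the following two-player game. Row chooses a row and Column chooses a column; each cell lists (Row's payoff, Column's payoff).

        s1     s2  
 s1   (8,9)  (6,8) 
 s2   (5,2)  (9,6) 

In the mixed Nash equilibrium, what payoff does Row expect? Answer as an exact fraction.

Column mixes with probability q on s1, chosen so Row is indifferent: 8q + 6(1−q) = 5q + 9(1−q) gives q = 1/2.
Row's expected payoff (from either row, since indifferent) is 8·1/2 + 6·1/2 = 7.

7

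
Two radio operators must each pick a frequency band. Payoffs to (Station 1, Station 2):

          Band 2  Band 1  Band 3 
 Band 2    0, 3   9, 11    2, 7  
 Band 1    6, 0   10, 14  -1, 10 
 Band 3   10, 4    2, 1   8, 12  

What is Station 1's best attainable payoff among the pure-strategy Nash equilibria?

Both Band 1 is a pure NE (Station 1: 10 ≥ 9; Station 2: 14 ≥ 10). Station 1 gets 10.
Both Band 3 is a pure NE (Station 1: 8 ≥ 2; Station 2: 12 ≥ 4). Station 1 gets 8.
Every other cell has a profitable deviation for at least one player. Highest of {10, 8} is 10.

10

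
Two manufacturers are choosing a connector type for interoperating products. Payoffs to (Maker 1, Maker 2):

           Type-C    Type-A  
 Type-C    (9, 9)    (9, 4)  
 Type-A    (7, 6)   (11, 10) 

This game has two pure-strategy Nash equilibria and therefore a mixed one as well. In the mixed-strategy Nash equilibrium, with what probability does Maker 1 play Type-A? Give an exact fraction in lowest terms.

Maker 1's mix p on Type-C must make Maker 2 indifferent between Type-C and Type-A.
Maker 2's payoff from Type-C: 9p + 6(1−p). From Type-A: 4p + 10(1−p).
Set equal: 5p = 4(1−p) → p = 4/9.
Probability on Type-A is 1 − 4/9 = 5/9.

5/9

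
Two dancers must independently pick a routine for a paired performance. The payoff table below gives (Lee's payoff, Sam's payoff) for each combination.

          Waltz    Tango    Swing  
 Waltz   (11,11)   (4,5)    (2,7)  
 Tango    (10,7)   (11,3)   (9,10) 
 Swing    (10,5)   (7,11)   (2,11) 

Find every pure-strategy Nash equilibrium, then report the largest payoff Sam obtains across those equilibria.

Both Waltz is a pure NE (Lee: 11 ≥ 10; Sam: 11 ≥ 7). Sam gets 11.
(Tango, Swing) is a pure NE (Lee: 9 ≥ 2; Sam: 10 ≥ 7). Sam gets 10.
Every other cell has a profitable deviation for at least one player. Highest of {11, 10} is 11.

11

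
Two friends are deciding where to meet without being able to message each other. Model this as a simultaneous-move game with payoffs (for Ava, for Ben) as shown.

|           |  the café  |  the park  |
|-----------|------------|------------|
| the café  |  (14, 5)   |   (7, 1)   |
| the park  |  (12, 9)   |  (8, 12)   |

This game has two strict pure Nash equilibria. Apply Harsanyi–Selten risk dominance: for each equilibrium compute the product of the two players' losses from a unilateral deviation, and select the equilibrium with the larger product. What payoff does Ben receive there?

At both the café: Ava loses 14 − 12 = 2 by deviating; Ben loses 5 − 1 = 4. Product = 2·4 = 8.
At both the park: Ava loses 8 − 7 = 1 by deviating; Ben loses 12 − 9 = 3. Product = 1·3 = 3.
8 > 3, so both the café is risk-dominant. Ben's payoff there is 5.

5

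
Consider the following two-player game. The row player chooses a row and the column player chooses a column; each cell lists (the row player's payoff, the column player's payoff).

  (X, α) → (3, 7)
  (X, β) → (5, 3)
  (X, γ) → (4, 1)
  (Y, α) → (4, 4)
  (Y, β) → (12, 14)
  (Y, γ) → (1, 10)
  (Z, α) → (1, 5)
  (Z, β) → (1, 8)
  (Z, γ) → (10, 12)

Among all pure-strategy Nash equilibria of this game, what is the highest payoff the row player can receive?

12

(Y, β) is a pure NE (the row player: 12 ≥ 5; the column player: 14 ≥ 10). The row player gets 12.
(Z, γ) is a pure NE (the row player: 10 ≥ 4; the column player: 12 ≥ 8). The row player gets 10.
Every other cell has a profitable deviation for at least one player. Highest of {12, 10} is 12.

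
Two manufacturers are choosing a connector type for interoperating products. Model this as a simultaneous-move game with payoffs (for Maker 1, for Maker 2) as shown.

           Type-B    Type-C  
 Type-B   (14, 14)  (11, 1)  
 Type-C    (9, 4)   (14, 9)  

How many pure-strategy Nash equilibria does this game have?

Both Type-B: Maker 1 gets 14 (best alternative 9); Maker 2 gets 14 (best alternative 1). Neither deviates — NE.
Both Type-C: Maker 1 gets 14 (best alternative 11); Maker 2 gets 9 (best alternative 4). Neither deviates — NE.
(Type-B, Type-C) is not a NE: Maker 1 would switch to Type-C (14 > 11).
No other cell survives both best-response checks, so there are 2 pure NE.

2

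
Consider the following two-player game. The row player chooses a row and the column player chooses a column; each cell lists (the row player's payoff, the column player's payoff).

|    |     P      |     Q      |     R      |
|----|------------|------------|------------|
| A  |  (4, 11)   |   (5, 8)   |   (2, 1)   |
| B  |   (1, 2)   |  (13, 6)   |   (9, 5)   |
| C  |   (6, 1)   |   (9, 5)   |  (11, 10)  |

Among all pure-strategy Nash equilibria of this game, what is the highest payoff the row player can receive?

13

(B, Q) is a pure NE (the row player: 13 ≥ 9; the column player: 6 ≥ 5). The row player gets 13.
(C, R) is a pure NE (the row player: 11 ≥ 9; the column player: 10 ≥ 5). The row player gets 11.
Every other cell has a profitable deviation for at least one player. Highest of {13, 11} is 13.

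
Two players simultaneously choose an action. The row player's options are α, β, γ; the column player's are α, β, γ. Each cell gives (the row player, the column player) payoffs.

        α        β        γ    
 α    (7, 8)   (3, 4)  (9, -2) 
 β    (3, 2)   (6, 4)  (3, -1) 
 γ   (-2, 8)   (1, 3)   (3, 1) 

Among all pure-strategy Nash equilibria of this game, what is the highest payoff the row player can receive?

Both α is a pure NE (the row player: 7 ≥ 3; the column player: 8 ≥ 4). The row player gets 7.
Both β is a pure NE (the row player: 6 ≥ 3; the column player: 4 ≥ 2). The row player gets 6.
Every other cell has a profitable deviation for at least one player. Highest of {7, 6} is 7.

7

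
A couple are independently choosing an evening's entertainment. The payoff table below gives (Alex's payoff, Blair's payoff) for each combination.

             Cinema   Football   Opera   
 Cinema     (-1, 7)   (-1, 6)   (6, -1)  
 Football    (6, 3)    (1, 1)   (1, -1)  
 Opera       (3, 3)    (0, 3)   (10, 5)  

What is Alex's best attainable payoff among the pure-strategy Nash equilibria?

(Football, Cinema) is a pure NE (Alex: 6 ≥ 3; Blair: 3 ≥ 1). Alex gets 6.
Both Opera is a pure NE (Alex: 10 ≥ 6; Blair: 5 ≥ 3). Alex gets 10.
Every other cell has a profitable deviation for at least one player. Highest of {6, 10} is 10.

10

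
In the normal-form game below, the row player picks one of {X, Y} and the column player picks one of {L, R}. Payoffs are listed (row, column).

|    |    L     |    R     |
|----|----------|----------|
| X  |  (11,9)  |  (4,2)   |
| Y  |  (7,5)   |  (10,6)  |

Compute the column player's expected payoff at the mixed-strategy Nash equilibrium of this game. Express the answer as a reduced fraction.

The row player mixes with probability p on X, chosen so the column player is indifferent: 9p + 5(1−p) = 2p + 6(1−p) gives p = 1/8.
The column player's expected payoff is 9·1/8 + 5·7/8 = 11/2.

11/2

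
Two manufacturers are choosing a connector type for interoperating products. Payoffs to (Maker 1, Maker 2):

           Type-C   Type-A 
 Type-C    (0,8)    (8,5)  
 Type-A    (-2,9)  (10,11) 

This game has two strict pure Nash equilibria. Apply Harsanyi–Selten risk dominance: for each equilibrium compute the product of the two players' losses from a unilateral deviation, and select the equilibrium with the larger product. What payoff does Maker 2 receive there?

8

At both Type-C: Maker 1 loses 0 − (-2) = 2 by deviating; Maker 2 loses 8 − 5 = 3. Product = 2·3 = 6.
At both Type-A: Maker 1 loses 10 − 8 = 2 by deviating; Maker 2 loses 11 − 9 = 2. Product = 2·2 = 4.
6 > 4, so both Type-C is risk-dominant. Maker 2's payoff there is 8.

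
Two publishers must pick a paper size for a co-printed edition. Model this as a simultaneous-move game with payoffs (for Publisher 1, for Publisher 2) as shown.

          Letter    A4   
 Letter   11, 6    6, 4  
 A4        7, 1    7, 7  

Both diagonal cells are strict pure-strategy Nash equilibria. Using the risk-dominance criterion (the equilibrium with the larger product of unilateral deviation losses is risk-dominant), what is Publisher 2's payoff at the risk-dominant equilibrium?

6

At both Letter: Publisher 1 loses 11 − 7 = 4 by deviating; Publisher 2 loses 6 − 4 = 2. Product = 4·2 = 8.
At both A4: Publisher 1 loses 7 − 6 = 1 by deviating; Publisher 2 loses 7 − 1 = 6. Product = 1·6 = 6.
8 > 6, so both Letter is risk-dominant. Publisher 2's payoff there is 6.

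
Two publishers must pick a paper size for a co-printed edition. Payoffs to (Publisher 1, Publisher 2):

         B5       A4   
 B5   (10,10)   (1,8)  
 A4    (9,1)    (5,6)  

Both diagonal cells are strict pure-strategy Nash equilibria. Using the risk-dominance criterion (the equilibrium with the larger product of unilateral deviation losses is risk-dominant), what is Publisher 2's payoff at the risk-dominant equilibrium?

6

At both B5: Publisher 1 loses 10 − 9 = 1 by deviating; Publisher 2 loses 10 − 8 = 2. Product = 1·2 = 2.
At both A4: Publisher 1 loses 5 − 1 = 4 by deviating; Publisher 2 loses 6 − 1 = 5. Product = 4·5 = 20.
20 > 2, so both A4 is risk-dominant. Publisher 2's payoff there is 6.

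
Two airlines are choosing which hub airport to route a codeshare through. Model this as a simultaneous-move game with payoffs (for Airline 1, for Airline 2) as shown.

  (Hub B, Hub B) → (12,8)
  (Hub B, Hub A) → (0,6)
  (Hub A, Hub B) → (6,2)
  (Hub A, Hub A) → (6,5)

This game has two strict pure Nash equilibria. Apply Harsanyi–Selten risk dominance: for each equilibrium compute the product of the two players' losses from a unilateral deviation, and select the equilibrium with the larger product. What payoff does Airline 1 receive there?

6

At both Hub B: Airline 1 loses 12 − 6 = 6 by deviating; Airline 2 loses 8 − 6 = 2. Product = 6·2 = 12.
At both Hub A: Airline 1 loses 6 − 0 = 6 by deviating; Airline 2 loses 5 − 2 = 3. Product = 6·3 = 18.
18 > 12, so both Hub A is risk-dominant. Airline 1's payoff there is 6.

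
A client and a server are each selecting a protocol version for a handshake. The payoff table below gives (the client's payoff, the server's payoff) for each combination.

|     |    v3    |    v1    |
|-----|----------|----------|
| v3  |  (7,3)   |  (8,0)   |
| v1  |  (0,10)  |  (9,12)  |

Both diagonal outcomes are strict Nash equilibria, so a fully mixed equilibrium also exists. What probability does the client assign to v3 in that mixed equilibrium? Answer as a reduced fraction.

2/5

The client's mix p on v3 must make the server indifferent between v3 and v1.
The server's payoff from v3: 3p + 10(1−p). From v1: 0p + 12(1−p).
Set equal: 3p = 2(1−p) → p = 2/5.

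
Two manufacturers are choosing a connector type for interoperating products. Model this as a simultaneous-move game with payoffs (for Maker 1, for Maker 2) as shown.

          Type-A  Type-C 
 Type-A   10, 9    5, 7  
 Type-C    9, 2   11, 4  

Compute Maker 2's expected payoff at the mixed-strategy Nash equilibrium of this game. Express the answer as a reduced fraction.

Maker 1 mixes with probability p on Type-A, chosen so Maker 2 is indifferent: 9p + 2(1−p) = 7p + 4(1−p) gives p = 1/2.
Maker 2's expected payoff is 9·1/2 + 2·1/2 = 11/2.

11/2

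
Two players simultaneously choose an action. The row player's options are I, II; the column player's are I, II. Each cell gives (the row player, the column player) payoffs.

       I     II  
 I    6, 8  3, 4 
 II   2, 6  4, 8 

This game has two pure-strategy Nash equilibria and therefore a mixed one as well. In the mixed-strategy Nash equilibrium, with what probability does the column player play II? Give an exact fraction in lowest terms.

The column player's mix q on I must make the row player indifferent between I and II.
The row player's payoff from I: 6q + 3(1−q). From II: 2q + 4(1−q).
Set equal: 4q = 1(1−q) → q = 1/5.
Probability on II is 1 − 1/5 = 4/5.

4/5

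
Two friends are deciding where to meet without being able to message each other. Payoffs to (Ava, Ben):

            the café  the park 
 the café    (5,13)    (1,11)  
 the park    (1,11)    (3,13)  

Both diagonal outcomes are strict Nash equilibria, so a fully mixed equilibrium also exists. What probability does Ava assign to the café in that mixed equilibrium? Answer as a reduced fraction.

Ava's mix p on the café must make Ben indifferent between the café and the park.
Ben's payoff from the café: 13p + 11(1−p). From the park: 11p + 13(1−p).
Set equal: 2p = 2(1−p) → p = 2/4 = 1/2.

1/2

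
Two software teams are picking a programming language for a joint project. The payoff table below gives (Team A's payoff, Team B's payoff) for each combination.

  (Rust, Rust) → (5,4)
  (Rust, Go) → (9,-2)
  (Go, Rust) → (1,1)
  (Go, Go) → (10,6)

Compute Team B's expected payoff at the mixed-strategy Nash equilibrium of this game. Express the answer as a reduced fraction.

26/11

Team A mixes with probability p on Rust, chosen so Team B is indifferent: 4p + 1(1−p) = (-2)p + 6(1−p) gives p = 5/11.
Team B's expected payoff is 4·5/11 + 1·6/11 = 26/11.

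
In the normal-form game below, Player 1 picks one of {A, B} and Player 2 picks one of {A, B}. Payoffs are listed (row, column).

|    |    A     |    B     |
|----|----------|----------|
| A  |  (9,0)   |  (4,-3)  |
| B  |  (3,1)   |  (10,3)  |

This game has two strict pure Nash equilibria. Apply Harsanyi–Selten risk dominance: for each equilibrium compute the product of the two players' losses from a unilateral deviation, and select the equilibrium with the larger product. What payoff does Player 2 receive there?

0

At both A: Player 1 loses 9 − 3 = 6 by deviating; Player 2 loses 0 − (-3) = 3. Product = 6·3 = 18.
At both B: Player 1 loses 10 − 4 = 6 by deviating; Player 2 loses 3 − 1 = 2. Product = 6·2 = 12.
18 > 12, so both A is risk-dominant. Player 2's payoff there is 0.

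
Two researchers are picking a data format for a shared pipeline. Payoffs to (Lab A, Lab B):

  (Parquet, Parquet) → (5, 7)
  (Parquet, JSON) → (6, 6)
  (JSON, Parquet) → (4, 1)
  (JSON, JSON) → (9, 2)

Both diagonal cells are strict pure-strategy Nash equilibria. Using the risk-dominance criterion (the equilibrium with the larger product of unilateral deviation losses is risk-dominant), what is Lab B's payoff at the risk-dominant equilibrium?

At both Parquet: Lab A loses 5 − 4 = 1 by deviating; Lab B loses 7 − 6 = 1. Product = 1·1 = 1.
At both JSON: Lab A loses 9 − 6 = 3 by deviating; Lab B loses 2 − 1 = 1. Product = 3·1 = 3.
3 > 1, so both JSON is risk-dominant. Lab B's payoff there is 2.

2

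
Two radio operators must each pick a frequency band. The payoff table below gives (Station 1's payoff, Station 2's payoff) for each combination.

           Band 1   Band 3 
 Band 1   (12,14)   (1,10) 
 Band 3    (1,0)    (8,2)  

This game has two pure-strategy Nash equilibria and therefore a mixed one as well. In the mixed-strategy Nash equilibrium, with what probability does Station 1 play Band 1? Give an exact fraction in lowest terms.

Station 1's mix p on Band 1 must make Station 2 indifferent between Band 1 and Band 3.
Station 2's payoff from Band 1: 14p + 0(1−p). From Band 3: 10p + 2(1−p).
Set equal: 4p = 2(1−p) → p = 2/6 = 1/3.

1/3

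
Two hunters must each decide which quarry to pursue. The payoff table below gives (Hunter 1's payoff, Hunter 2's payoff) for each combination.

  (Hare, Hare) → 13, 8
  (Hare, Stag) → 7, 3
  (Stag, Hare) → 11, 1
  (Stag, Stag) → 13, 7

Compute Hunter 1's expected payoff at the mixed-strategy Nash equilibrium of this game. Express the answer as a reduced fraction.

23/2

Hunter 2 mixes with probability q on Hare, chosen so Hunter 1 is indifferent: 13q + 7(1−q) = 11q + 13(1−q) gives q = 3/4.
Hunter 1's expected payoff (from either row, since indifferent) is 13·3/4 + 7·1/4 = 23/2.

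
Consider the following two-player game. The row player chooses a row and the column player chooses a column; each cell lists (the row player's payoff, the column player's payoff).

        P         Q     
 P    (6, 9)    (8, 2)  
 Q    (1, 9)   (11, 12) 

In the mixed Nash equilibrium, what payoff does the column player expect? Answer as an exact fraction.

9

The row player mixes with probability p on P, chosen so the column player is indifferent: 9p + 9(1−p) = 2p + 12(1−p) gives p = 3/10.
The column player's expected payoff is 9·3/10 + 9·7/10 = 9.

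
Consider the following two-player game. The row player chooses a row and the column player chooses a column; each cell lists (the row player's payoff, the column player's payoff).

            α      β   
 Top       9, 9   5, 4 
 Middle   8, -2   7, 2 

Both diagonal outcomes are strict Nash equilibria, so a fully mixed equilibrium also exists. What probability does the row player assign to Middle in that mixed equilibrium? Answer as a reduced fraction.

5/9

The row player's mix p on Top must make the column player indifferent between α and β.
The column player's payoff from α: 9p + (-2)(1−p). From β: 4p + 2(1−p).
Set equal: 5p = 4(1−p) → p = 4/9.
Probability on Middle is 1 − 4/9 = 5/9.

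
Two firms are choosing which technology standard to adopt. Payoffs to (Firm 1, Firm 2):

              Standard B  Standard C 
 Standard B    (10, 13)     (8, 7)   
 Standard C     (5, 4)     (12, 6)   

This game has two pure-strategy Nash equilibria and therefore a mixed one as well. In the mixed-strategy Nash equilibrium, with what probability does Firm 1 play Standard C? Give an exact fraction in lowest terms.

Firm 1's mix p on Standard B must make Firm 2 indifferent between Standard B and Standard C.
Firm 2's payoff from Standard B: 13p + 4(1−p). From Standard C: 7p + 6(1−p).
Set equal: 6p = 2(1−p) → p = 2/8 = 1/4.
Probability on Standard C is 1 − 1/4 = 3/4.

3/4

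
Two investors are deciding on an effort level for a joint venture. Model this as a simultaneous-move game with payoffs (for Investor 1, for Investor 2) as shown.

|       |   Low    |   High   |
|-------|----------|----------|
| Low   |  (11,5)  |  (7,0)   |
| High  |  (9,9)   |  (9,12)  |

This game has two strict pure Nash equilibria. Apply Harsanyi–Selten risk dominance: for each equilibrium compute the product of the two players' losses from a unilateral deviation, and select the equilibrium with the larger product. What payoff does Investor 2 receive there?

5

At both Low: Investor 1 loses 11 − 9 = 2 by deviating; Investor 2 loses 5 − 0 = 5. Product = 2·5 = 10.
At both High: Investor 1 loses 9 − 7 = 2 by deviating; Investor 2 loses 12 − 9 = 3. Product = 2·3 = 6.
10 > 6, so both Low is risk-dominant. Investor 2's payoff there is 5.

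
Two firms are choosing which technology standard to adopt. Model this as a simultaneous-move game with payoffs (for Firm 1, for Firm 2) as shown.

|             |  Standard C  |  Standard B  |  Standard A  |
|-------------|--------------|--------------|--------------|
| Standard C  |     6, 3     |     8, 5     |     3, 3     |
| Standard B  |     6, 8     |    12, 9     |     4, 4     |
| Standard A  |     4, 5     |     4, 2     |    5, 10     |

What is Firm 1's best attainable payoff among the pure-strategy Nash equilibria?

12

Both Standard B is a pure NE (Firm 1: 12 ≥ 8; Firm 2: 9 ≥ 8). Firm 1 gets 12.
Both Standard A is a pure NE (Firm 1: 5 ≥ 4; Firm 2: 10 ≥ 5). Firm 1 gets 5.
Every other cell has a profitable deviation for at least one player. Highest of {12, 5} is 12.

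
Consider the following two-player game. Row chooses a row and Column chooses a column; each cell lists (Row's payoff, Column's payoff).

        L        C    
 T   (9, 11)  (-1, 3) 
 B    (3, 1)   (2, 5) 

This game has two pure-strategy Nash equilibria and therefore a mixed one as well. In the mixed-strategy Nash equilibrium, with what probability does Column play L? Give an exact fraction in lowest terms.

Column's mix q on L must make Row indifferent between T and B.
Row's payoff from T: 9q + (-1)(1−q). From B: 3q + 2(1−q).
Set equal: 6q = 3(1−q) → q = 3/9 = 1/3.

1/3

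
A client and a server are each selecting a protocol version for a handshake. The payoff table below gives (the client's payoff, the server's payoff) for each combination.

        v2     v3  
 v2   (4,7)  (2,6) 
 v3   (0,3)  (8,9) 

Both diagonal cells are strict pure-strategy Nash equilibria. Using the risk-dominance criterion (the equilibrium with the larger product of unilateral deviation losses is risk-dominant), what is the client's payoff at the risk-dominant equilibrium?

At both v2: the client loses 4 − 0 = 4 by deviating; the server loses 7 − 6 = 1. Product = 4·1 = 4.
At both v3: the client loses 8 − 2 = 6 by deviating; the server loses 9 − 3 = 6. Product = 6·6 = 36.
36 > 4, so both v3 is risk-dominant. The client's payoff there is 8.

8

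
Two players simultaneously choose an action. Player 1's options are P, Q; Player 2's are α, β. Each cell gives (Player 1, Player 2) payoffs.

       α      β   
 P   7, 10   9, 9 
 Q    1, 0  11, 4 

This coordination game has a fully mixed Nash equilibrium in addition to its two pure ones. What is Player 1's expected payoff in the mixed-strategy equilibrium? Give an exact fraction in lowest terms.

17/2

Player 2 mixes with probability q on α, chosen so Player 1 is indifferent: 7q + 9(1−q) = 1q + 11(1−q) gives q = 1/4.
Player 1's expected payoff (from either row, since indifferent) is 7·1/4 + 9·3/4 = 17/2.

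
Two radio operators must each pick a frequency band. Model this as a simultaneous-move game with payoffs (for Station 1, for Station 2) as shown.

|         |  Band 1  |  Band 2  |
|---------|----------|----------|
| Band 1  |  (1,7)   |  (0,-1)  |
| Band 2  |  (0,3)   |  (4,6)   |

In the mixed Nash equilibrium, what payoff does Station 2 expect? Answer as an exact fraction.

Station 1 mixes with probability p on Band 1, chosen so Station 2 is indifferent: 7p + 3(1−p) = (-1)p + 6(1−p) gives p = 3/11.
Station 2's expected payoff is 7·3/11 + 3·8/11 = 45/11.

45/11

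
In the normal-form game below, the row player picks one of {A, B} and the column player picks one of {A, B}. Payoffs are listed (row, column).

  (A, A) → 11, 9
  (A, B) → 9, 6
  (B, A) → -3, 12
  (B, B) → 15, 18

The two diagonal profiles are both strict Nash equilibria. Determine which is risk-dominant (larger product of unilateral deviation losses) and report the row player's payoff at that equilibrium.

11

At both A: the row player loses 11 − (-3) = 14 by deviating; the column player loses 9 − 6 = 3. Product = 14·3 = 42.
At both B: the row player loses 15 − 9 = 6 by deviating; the column player loses 18 − 12 = 6. Product = 6·6 = 36.
42 > 36, so both A is risk-dominant. The row player's payoff there is 11.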